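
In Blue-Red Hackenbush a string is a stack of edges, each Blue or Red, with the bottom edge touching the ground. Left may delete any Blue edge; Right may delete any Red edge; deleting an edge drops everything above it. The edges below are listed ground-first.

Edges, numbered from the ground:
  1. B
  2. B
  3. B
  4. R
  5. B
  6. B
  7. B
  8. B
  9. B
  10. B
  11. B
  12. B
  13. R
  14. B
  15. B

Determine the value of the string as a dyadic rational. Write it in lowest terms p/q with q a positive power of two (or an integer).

Build val(s[:k]) for k = 1..15, string s = B B B R B B B B B B B B R B B.
val_1 [B]  L=[0]  R=[]  ⇒ 1
val_2 [BB]  L=[0; 1]  R=[]  ⇒ 2
val_3 [BBB]  L=[0; 1; 2]  R=[]  ⇒ 3
val_4 [BBBR]  L=[0; 1; 2]  R=[3]  ⇒ 5/2
val_5 [BBBRB]  L=[0; 1; 2; 5/2]  R=[3]  ⇒ 11/4
val_6 [BBBRBB]  L=[0; 1; 2; 5/2; 11/4]  R=[3]  ⇒ 23/8
val_7 [BBBRBBB]  L=[0; 1; 2; 5/2; 11/4; 23/8]  R=[3]  ⇒ 47/16
val_8 [BBBRBBBB]  L=[0; 1; 2; 5/2; 11/4; 23/8; 47/16]  R=[3]  ⇒ 95/32
val_9 [BBBRBBBBB]  L=[0; 1; 2; 5/2; 11/4; 23/8; 47/16; 95/32]  R=[3]  ⇒ 191/64
val_10 [BBBRBBBBBB]  L=[0; 1; 2; 5/2; 11/4; 23/8; 47/16; 95/32; 191/64]  R=[3]  ⇒ 383/128
val_11 [BBBRBBBBBBB]  L=[0; 1; 2; 5/2; 11/4; 23/8; 47/16; 95/32; 191/64; 383/128]  R=[3]  ⇒ 767/256
val_12 [BBBRBBBBBBBB]  L=[0; 1; 2; 5/2; 11/4; 23/8; 47/16; 95/32; 191/64; 383/128; 767/256]  R=[3]  ⇒ 1535/512
val_13 [BBBRBBBBBBBBR]  L=[0; 1; 2; 5/2; 11/4; 23/8; 47/16; 95/32; 191/64; 383/128; 767/256]  R=[1535/512; 3]  ⇒ 3069/1024
val_14 [BBBRBBBBBBBBRB]  L=[0; 1; 2; 5/2; 11/4; 23/8; 47/16; 95/32; 191/64; 383/128; 767/256; 3069/1024]  R=[1535/512; 3]  ⇒ 6139/2048
val_15 [BBBRBBBBBBBBRBB]  L=[0; 1; 2; 5/2; 11/4; 23/8; 47/16; 95/32; 191/64; 383/128; 767/256; 3069/1024; 6139/2048]  R=[1535/512; 3]  ⇒ 12279/4096

12279/4096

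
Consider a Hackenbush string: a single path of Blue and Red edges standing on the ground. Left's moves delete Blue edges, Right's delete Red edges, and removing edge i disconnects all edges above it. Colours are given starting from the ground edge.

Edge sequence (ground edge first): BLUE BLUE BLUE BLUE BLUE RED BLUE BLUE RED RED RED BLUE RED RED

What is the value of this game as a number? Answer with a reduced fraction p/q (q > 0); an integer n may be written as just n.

2441/512

Recurse on prefixes of the 14-edge string BLUE BLUE BLUE BLUE BLUE RED BLUE BLUE RED RED RED BLUE RED RED:
step 1: add BLUE to get B; options L={ 0 } R={ — } -> 1
step 2: add BLUE to get BB; options L={ 0; 1 } R={ — } -> 2
step 3: add BLUE to get BBB; options L={ 0; 1; 2 } R={ — } -> 3
step 4: add BLUE to get BBBB; options L={ 0; 1; 2; 3 } R={ — } -> 4
step 5: add BLUE to get BBBBB; options L={ 0; 1; 2; 3; 4 } R={ — } -> 5
step 6: add RED to get BBBBBR; options L={ 0; 1; 2; 3; 4 } R={ 5 } -> 9/2
step 7: add BLUE to get BBBBBRB; options L={ 0; 1; 2; 3; 4; 9/2 } R={ 5 } -> 19/4
step 8: add BLUE to get BBBBBRBB; options L={ 0; 1; 2; 3; 4; 9/2; 19/4 } R={ 5 } -> 39/8
step 9: add RED to get BBBBBRBBR; options L={ 0; 1; 2; 3; 4; 9/2; 19/4 } R={ 39/8; 5 } -> 77/16
step 10: add RED to get BBBBBRBBRR; options L={ 0; 1; 2; 3; 4; 9/2; 19/4 } R={ 77/16; 39/8; 5 } -> 153/32
step 11: add RED to get BBBBBRBBRRR; options L={ 0; 1; 2; 3; 4; 9/2; 19/4 } R={ 153/32; 77/16; 39/8; 5 } -> 305/64
step 12: add BLUE to get BBBBBRBBRRRB; options L={ 0; 1; 2; 3; 4; 9/2; 19/4; 305/64 } R={ 153/32; 77/16; 39/8; 5 } -> 611/128
step 13: add RED to get BBBBBRBBRRRBR; options L={ 0; 1; 2; 3; 4; 9/2; 19/4; 305/64 } R={ 611/128; 153/32; 77/16; 39/8; 5 } -> 1221/256
step 14: add RED to get BBBBBRBBRRRBRR; options L={ 0; 1; 2; 3; 4; 9/2; 19/4; 305/64 } R={ 1221/256; 611/128; 153/32; 77/16; 39/8; 5 } -> 2441/512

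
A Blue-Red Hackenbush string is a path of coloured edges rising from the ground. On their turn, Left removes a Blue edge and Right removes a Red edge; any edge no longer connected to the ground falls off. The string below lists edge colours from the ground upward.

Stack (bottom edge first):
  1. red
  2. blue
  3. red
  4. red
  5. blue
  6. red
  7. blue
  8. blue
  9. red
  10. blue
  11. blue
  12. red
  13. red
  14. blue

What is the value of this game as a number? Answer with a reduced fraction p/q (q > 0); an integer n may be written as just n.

-6733/8192

Recurse on prefixes of the 14-edge string red blue red red blue red blue blue red blue blue red red blue:
1 of 14 · r · max L −∞ · min R 0 so -1
2 of 14 · rb · max L -1 · min R 0 so -1/2
3 of 14 · rbr · max L -1 · min R -1/2 so -3/4
4 of 14 · rbrr · max L -1 · min R -3/4 so -7/8
5 of 14 · rbrrb · max L -7/8 · min R -3/4 so -13/16
6 of 14 · rbrrbr · max L -7/8 · min R -13/16 so -27/32
7 of 14 · rbrrbrb · max L -27/32 · min R -13/16 so -53/64
8 of 14 · rbrrbrbb · max L -53/64 · min R -13/16 so -105/128
9 of 14 · rbrrbrbbr · max L -53/64 · min R -105/128 so -211/256
10 of 14 · rbrrbrbbrb · max L -211/256 · min R -105/128 so -421/512
11 of 14 · rbrrbrbbrbb · max L -421/512 · min R -105/128 so -841/1024
12 of 14 · rbrrbrbbrbbr · max L -421/512 · min R -841/1024 so -1683/2048
13 of 14 · rbrrbrbbrbbrr · max L -421/512 · min R -1683/2048 so -3367/4096
14 of 14 · rbrrbrbbrbbrrb · max L -3367/4096 · min R -1683/2048 so -6733/8192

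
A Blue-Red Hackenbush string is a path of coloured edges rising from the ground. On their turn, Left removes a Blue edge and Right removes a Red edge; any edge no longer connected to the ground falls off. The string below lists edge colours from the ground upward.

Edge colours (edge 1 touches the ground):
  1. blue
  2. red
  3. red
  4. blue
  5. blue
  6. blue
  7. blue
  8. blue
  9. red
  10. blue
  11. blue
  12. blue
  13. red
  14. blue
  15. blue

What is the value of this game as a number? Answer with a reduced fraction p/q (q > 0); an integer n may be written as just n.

8055/16384

Recurse on prefixes of the 15-edge string blue red red blue blue blue blue blue red blue blue blue red blue blue:
g(b) = { 0 | (no moves) } => 1
g(br) = { 0 | 1 } => 1/2
g(brr) = { 0 | 1/2; 1 } => 1/4
g(brrb) = { 0; 1/4 | 1/2; 1 } => 3/8
g(brrbb) = { 0; 1/4; 3/8 | 1/2; 1 } => 7/16
g(brrbbb) = { 0; 1/4; 3/8; 7/16 | 1/2; 1 } => 15/32
g(brrbbbb) = { 0; 1/4; 3/8; 7/16; 15/32 | 1/2; 1 } => 31/64
g(brrbbbbb) = { 0; 1/4; 3/8; 7/16; 15/32; 31/64 | 1/2; 1 } => 63/128
g(brrbbbbbr) = { 0; 1/4; 3/8; 7/16; 15/32; 31/64 | 63/128; 1/2; 1 } => 125/256
g(brrbbbbbrb) = { 0; 1/4; 3/8; 7/16; 15/32; 31/64; 125/256 | 63/128; 1/2; 1 } => 251/512
g(brrbbbbbrbb) = { 0; 1/4; 3/8; 7/16; 15/32; 31/64; 125/256; 251/512 | 63/128; 1/2; 1 } => 503/1024
g(brrbbbbbrbbb) = { 0; 1/4; 3/8; 7/16; 15/32; 31/64; 125/256; 251/512; 503/1024 | 63/128; 1/2; 1 } => 1007/2048
g(brrbbbbbrbbbr) = { 0; 1/4; 3/8; 7/16; 15/32; 31/64; 125/256; 251/512; 503/1024 | 1007/2048; 63/128; 1/2; 1 } => 2013/4096
g(brrbbbbbrbbbrb) = { 0; 1/4; 3/8; 7/16; 15/32; 31/64; 125/256; 251/512; 503/1024; 2013/4096 | 1007/2048; 63/128; 1/2; 1 } => 4027/8192
g(brrbbbbbrbbbrbb) = { 0; 1/4; 3/8; 7/16; 15/32; 31/64; 125/256; 251/512; 503/1024; 2013/4096; 4027/8192 | 1007/2048; 63/128; 1/2; 1 } => 8055/16384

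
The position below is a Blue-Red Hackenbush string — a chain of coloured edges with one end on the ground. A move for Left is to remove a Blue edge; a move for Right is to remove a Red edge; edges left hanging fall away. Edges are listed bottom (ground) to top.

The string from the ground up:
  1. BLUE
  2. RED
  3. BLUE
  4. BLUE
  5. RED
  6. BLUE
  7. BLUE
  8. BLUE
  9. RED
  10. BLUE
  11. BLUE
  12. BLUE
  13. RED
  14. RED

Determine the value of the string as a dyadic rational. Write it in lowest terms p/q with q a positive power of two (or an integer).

7097/8192

Prefix values for BLUE RED BLUE BLUE RED BLUE BLUE BLUE RED BLUE BLUE BLUE RED RED via {L|R} + simplicity:
step 1: add BLUE to get B; options L={ 0 } R={  } → 1
step 2: add RED to get BR; options L={ 0 } R={ 1 } → 1/2
step 3: add BLUE to get BRB; options L={ 0 1/2 } R={ 1 } → 3/4
step 4: add BLUE to get BRBB; options L={ 0 1/2 3/4 } R={ 1 } → 7/8
step 5: add RED to get BRBBR; options L={ 0 1/2 3/4 } R={ 7/8 1 } → 13/16
step 6: add BLUE to get BRBBRB; options L={ 0 1/2 3/4 13/16 } R={ 7/8 1 } → 27/32
step 7: add BLUE to get BRBBRBB; options L={ 0 1/2 3/4 13/16 27/32 } R={ 7/8 1 } → 55/64
step 8: add BLUE to get BRBBRBBB; options L={ 0 1/2 3/4 13/16 27/32 55/64 } R={ 7/8 1 } → 111/128
step 9: add RED to get BRBBRBBBR; options L={ 0 1/2 3/4 13/16 27/32 55/64 } R={ 111/128 7/8 1 } → 221/256
step 10: add BLUE to get BRBBRBBBRB; options L={ 0 1/2 3/4 13/16 27/32 55/64 221/256 } R={ 111/128 7/8 1 } → 443/512
step 11: add BLUE to get BRBBRBBBRBB; options L={ 0 1/2 3/4 13/16 27/32 55/64 221/256 443/512 } R={ 111/128 7/8 1 } → 887/1024
step 12: add BLUE to get BRBBRBBBRBBB; options L={ 0 1/2 3/4 13/16 27/32 55/64 221/256 443/512 887/1024 } R={ 111/128 7/8 1 } → 1775/2048
step 13: add RED to get BRBBRBBBRBBBR; options L={ 0 1/2 3/4 13/16 27/32 55/64 221/256 443/512 887/1024 } R={ 1775/2048 111/128 7/8 1 } → 3549/4096
step 14: add RED to get BRBBRBBBRBBBRR; options L={ 0 1/2 3/4 13/16 27/32 55/64 221/256 443/512 887/1024 } R={ 3549/4096 1775/2048 111/128 7/8 1 } → 7097/8192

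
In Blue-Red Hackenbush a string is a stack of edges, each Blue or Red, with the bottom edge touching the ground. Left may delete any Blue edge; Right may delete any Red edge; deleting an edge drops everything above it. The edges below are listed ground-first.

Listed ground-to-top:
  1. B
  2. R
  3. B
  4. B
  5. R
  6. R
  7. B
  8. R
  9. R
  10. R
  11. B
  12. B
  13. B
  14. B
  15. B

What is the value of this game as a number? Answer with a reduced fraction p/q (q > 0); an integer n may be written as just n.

Prefix values for B R B B R R B R R R B B B B B via {L|R} + simplicity:
value_1 [B]  L=[0]  R=[∅]  ⇒ 1
value_2 [BR]  L=[0]  R=[1]  ⇒ 1/2
value_3 [BRB]  L=[0; 1/2]  R=[1]  ⇒ 3/4
value_4 [BRBB]  L=[0; 1/2; 3/4]  R=[1]  ⇒ 7/8
value_5 [BRBBR]  L=[0; 1/2; 3/4]  R=[7/8; 1]  ⇒ 13/16
value_6 [BRBBRR]  L=[0; 1/2; 3/4]  R=[13/16; 7/8; 1]  ⇒ 25/32
value_7 [BRBBRRB]  L=[0; 1/2; 3/4; 25/32]  R=[13/16; 7/8; 1]  ⇒ 51/64
value_8 [BRBBRRBR]  L=[0; 1/2; 3/4; 25/32]  R=[51/64; 13/16; 7/8; 1]  ⇒ 101/128
value_9 [BRBBRRBRR]  L=[0; 1/2; 3/4; 25/32]  R=[101/128; 51/64; 13/16; 7/8; 1]  ⇒ 201/256
value_10 [BRBBRRBRRR]  L=[0; 1/2; 3/4; 25/32]  R=[201/256; 101/128; 51/64; 13/16; 7/8; 1]  ⇒ 401/512
value_11 [BRBBRRBRRRB]  L=[0; 1/2; 3/4; 25/32; 401/512]  R=[201/256; 101/128; 51/64; 13/16; 7/8; 1]  ⇒ 803/1024
value_12 [BRBBRRBRRRBB]  L=[0; 1/2; 3/4; 25/32; 401/512; 803/1024]  R=[201/256; 101/128; 51/64; 13/16; 7/8; 1]  ⇒ 1607/2048
value_13 [BRBBRRBRRRBBB]  L=[0; 1/2; 3/4; 25/32; 401/512; 803/1024; 1607/2048]  R=[201/256; 101/128; 51/64; 13/16; 7/8; 1]  ⇒ 3215/4096
value_14 [BRBBRRBRRRBBBB]  L=[0; 1/2; 3/4; 25/32; 401/512; 803/1024; 1607/2048; 3215/4096]  R=[201/256; 101/128; 51/64; 13/16; 7/8; 1]  ⇒ 6431/8192
value_15 [BRBBRRBRRRBBBBB]  L=[0; 1/2; 3/4; 25/32; 401/512; 803/1024; 1607/2048; 3215/4096; 6431/8192]  R=[201/256; 101/128; 51/64; 13/16; 7/8; 1]  ⇒ 12863/16384

12863/16384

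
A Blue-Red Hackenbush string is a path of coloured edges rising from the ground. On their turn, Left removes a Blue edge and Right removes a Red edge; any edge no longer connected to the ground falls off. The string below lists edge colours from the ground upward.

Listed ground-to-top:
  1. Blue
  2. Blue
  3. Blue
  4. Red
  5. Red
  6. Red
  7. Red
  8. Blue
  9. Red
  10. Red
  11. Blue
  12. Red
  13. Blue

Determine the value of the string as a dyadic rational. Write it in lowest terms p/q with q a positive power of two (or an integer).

edge 1 of 13 (Blue): { 0 | · } gives 1
edge 2 of 13 (Blue): { 0 1 | · } gives 2
edge 3 of 13 (Blue): { 0 1 2 | · } gives 3
edge 4 of 13 (Red): { 0 1 2 | 3 } gives 5/2
edge 5 of 13 (Red): { 0 1 2 | 5/2 3 } gives 9/4
edge 6 of 13 (Red): { 0 1 2 | 9/4 5/2 3 } gives 17/8
edge 7 of 13 (Red): { 0 1 2 | 17/8 9/4 5/2 3 } gives 33/16
edge 8 of 13 (Blue): { 0 1 2 33/16 | 17/8 9/4 5/2 3 } gives 67/32
edge 9 of 13 (Red): { 0 1 2 33/16 | 67/32 17/8 9/4 5/2 3 } gives 133/64
edge 10 of 13 (Red): { 0 1 2 33/16 | 133/64 67/32 17/8 9/4 5/2 3 } gives 265/128
edge 11 of 13 (Blue): { 0 1 2 33/16 265/128 | 133/64 67/32 17/8 9/4 5/2 3 } gives 531/256
edge 12 of 13 (Red): { 0 1 2 33/16 265/128 | 531/256 133/64 67/32 17/8 9/4 5/2 3 } gives 1061/512
edge 13 of 13 (Blue): { 0 1 2 33/16 265/128 1061/512 | 531/256 133/64 67/32 17/8 9/4 5/2 3 } gives 2123/1024

2123/1024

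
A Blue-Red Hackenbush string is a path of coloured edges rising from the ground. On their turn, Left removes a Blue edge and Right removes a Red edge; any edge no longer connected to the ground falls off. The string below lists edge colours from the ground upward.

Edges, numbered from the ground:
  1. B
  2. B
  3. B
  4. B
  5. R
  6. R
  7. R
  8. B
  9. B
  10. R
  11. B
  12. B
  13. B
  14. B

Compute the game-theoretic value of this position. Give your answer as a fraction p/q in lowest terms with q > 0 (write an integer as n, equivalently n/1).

Recurse on prefixes of the 14-edge string B B B B R R R B B R B B B B:
B: Left { 0 }, Right {  } → simplest 1
BB: Left { 0,1 }, Right {  } → simplest 2
BBB: Left { 0,1,2 }, Right {  } → simplest 3
BBBB: Left { 0,1,2,3 }, Right {  } → simplest 4
BBBBR: Left { 0,1,2,3 }, Right { 4 } → simplest 7/2
BBBBRR: Left { 0,1,2,3 }, Right { 7/2,4 } → simplest 13/4
BBBBRRR: Left { 0,1,2,3 }, Right { 13/4,7/2,4 } → simplest 25/8
BBBBRRRB: Left { 0,1,2,3,25/8 }, Right { 13/4,7/2,4 } → simplest 51/16
BBBBRRRBB: Left { 0,1,2,3,25/8,51/16 }, Right { 13/4,7/2,4 } → simplest 103/32
BBBBRRRBBR: Left { 0,1,2,3,25/8,51/16 }, Right { 103/32,13/4,7/2,4 } → simplest 205/64
BBBBRRRBBRB: Left { 0,1,2,3,25/8,51/16,205/64 }, Right { 103/32,13/4,7/2,4 } → simplest 411/128
BBBBRRRBBRBB: Left { 0,1,2,3,25/8,51/16,205/64,411/128 }, Right { 103/32,13/4,7/2,4 } → simplest 823/256
BBBBRRRBBRBBB: Left { 0,1,2,3,25/8,51/16,205/64,411/128,823/256 }, Right { 103/32,13/4,7/2,4 } → simplest 1647/512
BBBBRRRBBRBBBB: Left { 0,1,2,3,25/8,51/16,205/64,411/128,823/256,1647/512 }, Right { 103/32,13/4,7/2,4 } → simplest 3295/1024

3295/1024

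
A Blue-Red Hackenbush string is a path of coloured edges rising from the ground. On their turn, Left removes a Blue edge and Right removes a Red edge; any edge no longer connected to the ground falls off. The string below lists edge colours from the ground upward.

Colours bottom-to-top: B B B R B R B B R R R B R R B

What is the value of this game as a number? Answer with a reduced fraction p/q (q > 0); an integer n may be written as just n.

11027/4096

Build value(s[:k]) for k = 1..15, string s = B B B R B R B B R R R B R R B.
step 1: add B to get B; options L={ 0 } R={ ∅ } = 1
step 2: add B to get BB; options L={ 0, 1 } R={ ∅ } = 2
step 3: add B to get BBB; options L={ 0, 1, 2 } R={ ∅ } = 3
step 4: add R to get BBBR; options L={ 0, 1, 2 } R={ 3 } = 5/2
step 5: add B to get BBBRB; options L={ 0, 1, 2, 5/2 } R={ 3 } = 11/4
step 6: add R to get BBBRBR; options L={ 0, 1, 2, 5/2 } R={ 11/4, 3 } = 21/8
step 7: add B to get BBBRBRB; options L={ 0, 1, 2, 5/2, 21/8 } R={ 11/4, 3 } = 43/16
step 8: add B to get BBBRBRBB; options L={ 0, 1, 2, 5/2, 21/8, 43/16 } R={ 11/4, 3 } = 87/32
step 9: add R to get BBBRBRBBR; options L={ 0, 1, 2, 5/2, 21/8, 43/16 } R={ 87/32, 11/4, 3 } = 173/64
step 10: add R to get BBBRBRBBRR; options L={ 0, 1, 2, 5/2, 21/8, 43/16 } R={ 173/64, 87/32, 11/4, 3 } = 345/128
step 11: add R to get BBBRBRBBRRR; options L={ 0, 1, 2, 5/2, 21/8, 43/16 } R={ 345/128, 173/64, 87/32, 11/4, 3 } = 689/256
step 12: add B to get BBBRBRBBRRRB; options L={ 0, 1, 2, 5/2, 21/8, 43/16, 689/256 } R={ 345/128, 173/64, 87/32, 11/4, 3 } = 1379/512
step 13: add R to get BBBRBRBBRRRBR; options L={ 0, 1, 2, 5/2, 21/8, 43/16, 689/256 } R={ 1379/512, 345/128, 173/64, 87/32, 11/4, 3 } = 2757/1024
step 14: add R to get BBBRBRBBRRRBRR; options L={ 0, 1, 2, 5/2, 21/8, 43/16, 689/256 } R={ 2757/1024, 1379/512, 345/128, 173/64, 87/32, 11/4, 3 } = 5513/2048
step 15: add B to get BBBRBRBBRRRBRRB; options L={ 0, 1, 2, 5/2, 21/8, 43/16, 689/256, 5513/2048 } R={ 2757/1024, 1379/512, 345/128, 173/64, 87/32, 11/4, 3 } = 11027/4096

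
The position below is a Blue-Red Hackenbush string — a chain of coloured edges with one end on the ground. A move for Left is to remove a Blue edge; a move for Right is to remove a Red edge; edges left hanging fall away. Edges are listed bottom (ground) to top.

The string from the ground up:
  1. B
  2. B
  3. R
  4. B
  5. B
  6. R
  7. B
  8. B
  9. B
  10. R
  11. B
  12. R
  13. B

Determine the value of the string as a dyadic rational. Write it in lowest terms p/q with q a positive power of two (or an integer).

3819/2048

G(B) = { 0 |  } = 1
G(BB) = { 0; 1 |  } = 2
G(BBR) = { 0; 1 | 2 } = 3/2
G(BBRB) = { 0; 1; 3/2 | 2 } = 7/4
G(BBRBB) = { 0; 1; 3/2; 7/4 | 2 } = 15/8
G(BBRBBR) = { 0; 1; 3/2; 7/4 | 15/8; 2 } = 29/16
G(BBRBBRB) = { 0; 1; 3/2; 7/4; 29/16 | 15/8; 2 } = 59/32
G(BBRBBRBB) = { 0; 1; 3/2; 7/4; 29/16; 59/32 | 15/8; 2 } = 119/64
G(BBRBBRBBB) = { 0; 1; 3/2; 7/4; 29/16; 59/32; 119/64 | 15/8; 2 } = 239/128
G(BBRBBRBBBR) = { 0; 1; 3/2; 7/4; 29/16; 59/32; 119/64 | 239/128; 15/8; 2 } = 477/256
G(BBRBBRBBBRB) = { 0; 1; 3/2; 7/4; 29/16; 59/32; 119/64; 477/256 | 239/128; 15/8; 2 } = 955/512
G(BBRBBRBBBRBR) = { 0; 1; 3/2; 7/4; 29/16; 59/32; 119/64; 477/256 | 955/512; 239/128; 15/8; 2 } = 1909/1024
G(BBRBBRBBBRBRB) = { 0; 1; 3/2; 7/4; 29/16; 59/32; 119/64; 477/256; 1909/1024 | 955/512; 239/128; 15/8; 2 } = 3819/2048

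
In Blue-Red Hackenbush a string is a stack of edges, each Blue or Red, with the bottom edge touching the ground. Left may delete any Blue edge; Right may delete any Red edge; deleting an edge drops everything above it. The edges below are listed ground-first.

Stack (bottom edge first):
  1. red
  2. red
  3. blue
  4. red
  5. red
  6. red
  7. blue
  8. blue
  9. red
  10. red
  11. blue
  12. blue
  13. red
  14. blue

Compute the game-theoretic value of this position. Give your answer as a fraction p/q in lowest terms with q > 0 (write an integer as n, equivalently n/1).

-7781/4096

Build g(s[:k]) for k = 1..14, string s = red red blue red red red blue blue red red blue blue red blue.
r: Left { none }, Right { 0 } so simplest -1
rr: Left { none }, Right { -1, 0 } so simplest -2
rrb: Left { -2 }, Right { -1, 0 } so simplest -3/2
rrbr: Left { -2 }, Right { -3/2, -1, 0 } so simplest -7/4
rrbrr: Left { -2 }, Right { -7/4, -3/2, -1, 0 } so simplest -15/8
rrbrrr: Left { -2 }, Right { -15/8, -7/4, -3/2, -1, 0 } so simplest -31/16
rrbrrrb: Left { -2, -31/16 }, Right { -15/8, -7/4, -3/2, -1, 0 } so simplest -61/32
rrbrrrbb: Left { -2, -31/16, -61/32 }, Right { -15/8, -7/4, -3/2, -1, 0 } so simplest -121/64
rrbrrrbbr: Left { -2, -31/16, -61/32 }, Right { -121/64, -15/8, -7/4, -3/2, -1, 0 } so simplest -243/128
rrbrrrbbrr: Left { -2, -31/16, -61/32 }, Right { -243/128, -121/64, -15/8, -7/4, -3/2, -1, 0 } so simplest -487/256
rrbrrrbbrrb: Left { -2, -31/16, -61/32, -487/256 }, Right { -243/128, -121/64, -15/8, -7/4, -3/2, -1, 0 } so simplest -973/512
rrbrrrbbrrbb: Left { -2, -31/16, -61/32, -487/256, -973/512 }, Right { -243/128, -121/64, -15/8, -7/4, -3/2, -1, 0 } so simplest -1945/1024
rrbrrrbbrrbbr: Left { -2, -31/16, -61/32, -487/256, -973/512 }, Right { -1945/1024, -243/128, -121/64, -15/8, -7/4, -3/2, -1, 0 } so simplest -3891/2048
rrbrrrbbrrbbrb: Left { -2, -31/16, -61/32, -487/256, -973/512, -3891/2048 }, Right { -1945/1024, -243/128, -121/64, -15/8, -7/4, -3/2, -1, 0 } so simplest -7781/4096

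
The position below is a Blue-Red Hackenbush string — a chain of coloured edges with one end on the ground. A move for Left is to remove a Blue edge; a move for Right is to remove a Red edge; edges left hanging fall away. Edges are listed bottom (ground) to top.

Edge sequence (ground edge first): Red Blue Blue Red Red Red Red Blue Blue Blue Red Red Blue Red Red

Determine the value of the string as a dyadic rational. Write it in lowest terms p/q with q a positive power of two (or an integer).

-7735/16384

Prefix values for Red Blue Blue Red Red Red Red Blue Blue Blue Red Red Blue Red Red via {L|R} + simplicity:
R: Left { — }, Right { 0 } = simplest -1
RB: Left { -1 }, Right { 0 } = simplest -1/2
RBB: Left { -1,-1/2 }, Right { 0 } = simplest -1/4
RBBR: Left { -1,-1/2 }, Right { -1/4,0 } = simplest -3/8
RBBRR: Left { -1,-1/2 }, Right { -3/8,-1/4,0 } = simplest -7/16
RBBRRR: Left { -1,-1/2 }, Right { -7/16,-3/8,-1/4,0 } = simplest -15/32
RBBRRRR: Left { -1,-1/2 }, Right { -15/32,-7/16,-3/8,-1/4,0 } = simplest -31/64
RBBRRRRB: Left { -1,-1/2,-31/64 }, Right { -15/32,-7/16,-3/8,-1/4,0 } = simplest -61/128
RBBRRRRBB: Left { -1,-1/2,-31/64,-61/128 }, Right { -15/32,-7/16,-3/8,-1/4,0 } = simplest -121/256
RBBRRRRBBB: Left { -1,-1/2,-31/64,-61/128,-121/256 }, Right { -15/32,-7/16,-3/8,-1/4,0 } = simplest -241/512
RBBRRRRBBBR: Left { -1,-1/2,-31/64,-61/128,-121/256 }, Right { -241/512,-15/32,-7/16,-3/8,-1/4,0 } = simplest -483/1024
RBBRRRRBBBRR: Left { -1,-1/2,-31/64,-61/128,-121/256 }, Right { -483/1024,-241/512,-15/32,-7/16,-3/8,-1/4,0 } = simplest -967/2048
RBBRRRRBBBRRB: Left { -1,-1/2,-31/64,-61/128,-121/256,-967/2048 }, Right { -483/1024,-241/512,-15/32,-7/16,-3/8,-1/4,0 } = simplest -1933/4096
RBBRRRRBBBRRBR: Left { -1,-1/2,-31/64,-61/128,-121/256,-967/2048 }, Right { -1933/4096,-483/1024,-241/512,-15/32,-7/16,-3/8,-1/4,0 } = simplest -3867/8192
RBBRRRRBBBRRBRR: Left { -1,-1/2,-31/64,-61/128,-121/256,-967/2048 }, Right { -3867/8192,-1933/4096,-483/1024,-241/512,-15/32,-7/16,-3/8,-1/4,0 } = simplest -7735/16384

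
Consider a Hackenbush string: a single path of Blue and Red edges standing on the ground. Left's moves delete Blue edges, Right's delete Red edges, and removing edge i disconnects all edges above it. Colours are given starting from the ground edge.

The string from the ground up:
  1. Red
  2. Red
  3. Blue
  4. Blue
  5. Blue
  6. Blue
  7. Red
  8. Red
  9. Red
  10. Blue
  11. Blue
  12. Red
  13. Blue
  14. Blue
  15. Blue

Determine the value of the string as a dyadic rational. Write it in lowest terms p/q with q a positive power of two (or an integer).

-9105/8192

G(R) = {  | 0 } = -1
G(RR) = {  | -1 0 } = -2
G(RRB) = { -2 | -1 0 } = -3/2
G(RRBB) = { -2 -3/2 | -1 0 } = -5/4
G(RRBBB) = { -2 -3/2 -5/4 | -1 0 } = -9/8
G(RRBBBB) = { -2 -3/2 -5/4 -9/8 | -1 0 } = -17/16
G(RRBBBBR) = { -2 -3/2 -5/4 -9/8 | -17/16 -1 0 } = -35/32
G(RRBBBBRR) = { -2 -3/2 -5/4 -9/8 | -35/32 -17/16 -1 0 } = -71/64
G(RRBBBBRRR) = { -2 -3/2 -5/4 -9/8 | -71/64 -35/32 -17/16 -1 0 } = -143/128
G(RRBBBBRRRB) = { -2 -3/2 -5/4 -9/8 -143/128 | -71/64 -35/32 -17/16 -1 0 } = -285/256
G(RRBBBBRRRBB) = { -2 -3/2 -5/4 -9/8 -143/128 -285/256 | -71/64 -35/32 -17/16 -1 0 } = -569/512
G(RRBBBBRRRBBR) = { -2 -3/2 -5/4 -9/8 -143/128 -285/256 | -569/512 -71/64 -35/32 -17/16 -1 0 } = -1139/1024
G(RRBBBBRRRBBRB) = { -2 -3/2 -5/4 -9/8 -143/128 -285/256 -1139/1024 | -569/512 -71/64 -35/32 -17/16 -1 0 } = -2277/2048
G(RRBBBBRRRBBRBB) = { -2 -3/2 -5/4 -9/8 -143/128 -285/256 -1139/1024 -2277/2048 | -569/512 -71/64 -35/32 -17/16 -1 0 } = -4553/4096
G(RRBBBBRRRBBRBBB) = { -2 -3/2 -5/4 -9/8 -143/128 -285/256 -1139/1024 -2277/2048 -4553/4096 | -569/512 -71/64 -35/32 -17/16 -1 0 } = -9105/8192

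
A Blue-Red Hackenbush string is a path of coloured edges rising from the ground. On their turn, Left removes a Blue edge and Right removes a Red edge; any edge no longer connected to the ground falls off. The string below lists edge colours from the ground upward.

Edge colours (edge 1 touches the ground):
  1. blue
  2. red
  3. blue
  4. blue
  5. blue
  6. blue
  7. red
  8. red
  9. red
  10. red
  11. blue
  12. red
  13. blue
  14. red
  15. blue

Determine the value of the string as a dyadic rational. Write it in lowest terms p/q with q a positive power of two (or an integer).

1 of 15 · b · max L 0 · min R +∞ — 1
2 of 15 · br · max L 0 · min R 1 — 1/2
3 of 15 · brb · max L 1/2 · min R 1 — 3/4
4 of 15 · brbb · max L 3/4 · min R 1 — 7/8
5 of 15 · brbbb · max L 7/8 · min R 1 — 15/16
6 of 15 · brbbbb · max L 15/16 · min R 1 — 31/32
7 of 15 · brbbbbr · max L 15/16 · min R 31/32 — 61/64
8 of 15 · brbbbbrr · max L 15/16 · min R 61/64 — 121/128
9 of 15 · brbbbbrrr · max L 15/16 · min R 121/128 — 241/256
10 of 15 · brbbbbrrrr · max L 15/16 · min R 241/256 — 481/512
11 of 15 · brbbbbrrrrb · max L 481/512 · min R 241/256 — 963/1024
12 of 15 · brbbbbrrrrbr · max L 481/512 · min R 963/1024 — 1925/2048
13 of 15 · brbbbbrrrrbrb · max L 1925/2048 · min R 963/1024 — 3851/4096
14 of 15 · brbbbbrrrrbrbr · max L 1925/2048 · min R 3851/4096 — 7701/8192
15 of 15 · brbbbbrrrrbrbrb · max L 7701/8192 · min R 3851/4096 — 15403/16384

15403/16384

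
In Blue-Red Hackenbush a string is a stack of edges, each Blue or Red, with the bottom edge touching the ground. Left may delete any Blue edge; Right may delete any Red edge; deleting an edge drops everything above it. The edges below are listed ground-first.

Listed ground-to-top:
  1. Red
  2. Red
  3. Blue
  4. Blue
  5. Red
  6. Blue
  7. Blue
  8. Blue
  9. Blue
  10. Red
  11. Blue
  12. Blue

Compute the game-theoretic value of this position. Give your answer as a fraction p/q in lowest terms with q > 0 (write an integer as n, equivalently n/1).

Build G(s[:k]) for k = 1..12, string s = Red Red Blue Blue Red Blue Blue Blue Blue Red Blue Blue.
edge 1 of 12 (Red): { · | 0 } = -1
edge 2 of 12 (Red): { · | -1,0 } = -2
edge 3 of 12 (Blue): { -2 | -1,0 } = -3/2
edge 4 of 12 (Blue): { -2,-3/2 | -1,0 } = -5/4
edge 5 of 12 (Red): { -2,-3/2 | -5/4,-1,0 } = -11/8
edge 6 of 12 (Blue): { -2,-3/2,-11/8 | -5/4,-1,0 } = -21/16
edge 7 of 12 (Blue): { -2,-3/2,-11/8,-21/16 | -5/4,-1,0 } = -41/32
edge 8 of 12 (Blue): { -2,-3/2,-11/8,-21/16,-41/32 | -5/4,-1,0 } = -81/64
edge 9 of 12 (Blue): { -2,-3/2,-11/8,-21/16,-41/32,-81/64 | -5/4,-1,0 } = -161/128
edge 10 of 12 (Red): { -2,-3/2,-11/8,-21/16,-41/32,-81/64 | -161/128,-5/4,-1,0 } = -323/256
edge 11 of 12 (Blue): { -2,-3/2,-11/8,-21/16,-41/32,-81/64,-323/256 | -161/128,-5/4,-1,0 } = -645/512
edge 12 of 12 (Blue): { -2,-3/2,-11/8,-21/16,-41/32,-81/64,-323/256,-645/512 | -161/128,-5/4,-1,0 } = -1289/1024

-1289/1024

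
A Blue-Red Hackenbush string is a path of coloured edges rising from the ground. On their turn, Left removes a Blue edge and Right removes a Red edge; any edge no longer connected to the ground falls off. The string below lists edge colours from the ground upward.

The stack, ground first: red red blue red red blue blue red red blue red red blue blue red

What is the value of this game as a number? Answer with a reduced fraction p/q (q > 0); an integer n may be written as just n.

r: Left { — }, Right { 0 } -> simplest -1
rr: Left { — }, Right { -1, 0 } -> simplest -2
rrb: Left { -2 }, Right { -1, 0 } -> simplest -3/2
rrbr: Left { -2 }, Right { -3/2, -1, 0 } -> simplest -7/4
rrbrr: Left { -2 }, Right { -7/4, -3/2, -1, 0 } -> simplest -15/8
rrbrrb: Left { -2, -15/8 }, Right { -7/4, -3/2, -1, 0 } -> simplest -29/16
rrbrrbb: Left { -2, -15/8, -29/16 }, Right { -7/4, -3/2, -1, 0 } -> simplest -57/32
rrbrrbbr: Left { -2, -15/8, -29/16 }, Right { -57/32, -7/4, -3/2, -1, 0 } -> simplest -115/64
rrbrrbbrr: Left { -2, -15/8, -29/16 }, Right { -115/64, -57/32, -7/4, -3/2, -1, 0 } -> simplest -231/128
rrbrrbbrrb: Left { -2, -15/8, -29/16, -231/128 }, Right { -115/64, -57/32, -7/4, -3/2, -1, 0 } -> simplest -461/256
rrbrrbbrrbr: Left { -2, -15/8, -29/16, -231/128 }, Right { -461/256, -115/64, -57/32, -7/4, -3/2, -1, 0 } -> simplest -923/512
rrbrrbbrrbrr: Left { -2, -15/8, -29/16, -231/128 }, Right { -923/512, -461/256, -115/64, -57/32, -7/4, -3/2, -1, 0 } -> simplest -1847/1024
rrbrrbbrrbrrb: Left { -2, -15/8, -29/16, -231/128, -1847/1024 }, Right { -923/512, -461/256, -115/64, -57/32, -7/4, -3/2, -1, 0 } -> simplest -3693/2048
rrbrrbbrrbrrbb: Left { -2, -15/8, -29/16, -231/128, -1847/1024, -3693/2048 }, Right { -923/512, -461/256, -115/64, -57/32, -7/4, -3/2, -1, 0 } -> simplest -7385/4096
rrbrrbbrrbrrbbr: Left { -2, -15/8, -29/16, -231/128, -1847/1024, -3693/2048 }, Right { -7385/4096, -923/512, -461/256, -115/64, -57/32, -7/4, -3/2, -1, 0 } -> simplest -14771/8192

-14771/8192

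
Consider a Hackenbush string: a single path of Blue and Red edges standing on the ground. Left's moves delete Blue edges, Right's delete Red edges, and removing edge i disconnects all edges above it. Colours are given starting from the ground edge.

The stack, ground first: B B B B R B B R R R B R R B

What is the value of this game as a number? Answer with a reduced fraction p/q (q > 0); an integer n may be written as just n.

1 of 14 · B · max L 0 · min R +∞ -> 1
2 of 14 · BB · max L 1 · min R +∞ -> 2
3 of 14 · BBB · max L 2 · min R +∞ -> 3
4 of 14 · BBBB · max L 3 · min R +∞ -> 4
5 of 14 · BBBBR · max L 3 · min R 4 -> 7/2
6 of 14 · BBBBRB · max L 7/2 · min R 4 -> 15/4
7 of 14 · BBBBRBB · max L 15/4 · min R 4 -> 31/8
8 of 14 · BBBBRBBR · max L 15/4 · min R 31/8 -> 61/16
9 of 14 · BBBBRBBRR · max L 15/4 · min R 61/16 -> 121/32
10 of 14 · BBBBRBBRRR · max L 15/4 · min R 121/32 -> 241/64
11 of 14 · BBBBRBBRRRB · max L 241/64 · min R 121/32 -> 483/128
12 of 14 · BBBBRBBRRRBR · max L 241/64 · min R 483/128 -> 965/256
13 of 14 · BBBBRBBRRRBRR · max L 241/64 · min R 965/256 -> 1929/512
14 of 14 · BBBBRBBRRRBRRB · max L 1929/512 · min R 965/256 -> 3859/1024

3859/1024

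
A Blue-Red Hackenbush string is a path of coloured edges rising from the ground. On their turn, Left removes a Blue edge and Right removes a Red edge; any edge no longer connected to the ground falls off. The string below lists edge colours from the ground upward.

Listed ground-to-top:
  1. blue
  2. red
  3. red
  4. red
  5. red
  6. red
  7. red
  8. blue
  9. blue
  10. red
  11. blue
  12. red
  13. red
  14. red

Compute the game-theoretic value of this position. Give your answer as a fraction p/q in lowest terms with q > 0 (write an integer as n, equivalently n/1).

209/8192

1 of 14 · b · max L 0 · min R +∞ -> 1
2 of 14 · br · max L 0 · min R 1 -> 1/2
3 of 14 · brr · max L 0 · min R 1/2 -> 1/4
4 of 14 · brrr · max L 0 · min R 1/4 -> 1/8
5 of 14 · brrrr · max L 0 · min R 1/8 -> 1/16
6 of 14 · brrrrr · max L 0 · min R 1/16 -> 1/32
7 of 14 · brrrrrr · max L 0 · min R 1/32 -> 1/64
8 of 14 · brrrrrrb · max L 1/64 · min R 1/32 -> 3/128
9 of 14 · brrrrrrbb · max L 3/128 · min R 1/32 -> 7/256
10 of 14 · brrrrrrbbr · max L 3/128 · min R 7/256 -> 13/512
11 of 14 · brrrrrrbbrb · max L 13/512 · min R 7/256 -> 27/1024
12 of 14 · brrrrrrbbrbr · max L 13/512 · min R 27/1024 -> 53/2048
13 of 14 · brrrrrrbbrbrr · max L 13/512 · min R 53/2048 -> 105/4096
14 of 14 · brrrrrrbbrbrrr · max L 13/512 · min R 105/4096 -> 209/8192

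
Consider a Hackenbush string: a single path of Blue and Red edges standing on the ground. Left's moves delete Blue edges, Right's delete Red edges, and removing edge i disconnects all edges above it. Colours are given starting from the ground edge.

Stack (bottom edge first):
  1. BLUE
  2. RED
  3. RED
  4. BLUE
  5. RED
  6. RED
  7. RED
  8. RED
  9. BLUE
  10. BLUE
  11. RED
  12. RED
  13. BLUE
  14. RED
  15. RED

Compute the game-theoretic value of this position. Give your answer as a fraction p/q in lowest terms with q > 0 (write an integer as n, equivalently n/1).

1 of 15 · B · max L 0 · min R +∞ ⇒ 1
2 of 15 · BR · max L 0 · min R 1 ⇒ 1/2
3 of 15 · BRR · max L 0 · min R 1/2 ⇒ 1/4
4 of 15 · BRRB · max L 1/4 · min R 1/2 ⇒ 3/8
5 of 15 · BRRBR · max L 1/4 · min R 3/8 ⇒ 5/16
6 of 15 · BRRBRR · max L 1/4 · min R 5/16 ⇒ 9/32
7 of 15 · BRRBRRR · max L 1/4 · min R 9/32 ⇒ 17/64
8 of 15 · BRRBRRRR · max L 1/4 · min R 17/64 ⇒ 33/128
9 of 15 · BRRBRRRRB · max L 33/128 · min R 17/64 ⇒ 67/256
10 of 15 · BRRBRRRRBB · max L 67/256 · min R 17/64 ⇒ 135/512
11 of 15 · BRRBRRRRBBR · max L 67/256 · min R 135/512 ⇒ 269/1024
12 of 15 · BRRBRRRRBBRR · max L 67/256 · min R 269/1024 ⇒ 537/2048
13 of 15 · BRRBRRRRBBRRB · max L 537/2048 · min R 269/1024 ⇒ 1075/4096
14 of 15 · BRRBRRRRBBRRBR · max L 537/2048 · min R 1075/4096 ⇒ 2149/8192
15 of 15 · BRRBRRRRBBRRBRR · max L 537/2048 · min R 2149/8192 ⇒ 4297/16384

4297/16384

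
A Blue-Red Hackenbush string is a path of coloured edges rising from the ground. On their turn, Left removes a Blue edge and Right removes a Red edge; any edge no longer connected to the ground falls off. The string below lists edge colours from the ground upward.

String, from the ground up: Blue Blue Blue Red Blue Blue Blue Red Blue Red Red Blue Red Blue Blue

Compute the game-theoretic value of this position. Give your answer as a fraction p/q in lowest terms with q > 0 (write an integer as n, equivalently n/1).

Prefix values for Blue Blue Blue Red Blue Blue Blue Red Blue Red Red Blue Red Blue Blue via {L|R} + simplicity:
step 1: add Blue to get B; options L={ 0 } R={ none } = 1
step 2: add Blue to get BB; options L={ 0,1 } R={ none } = 2
step 3: add Blue to get BBB; options L={ 0,1,2 } R={ none } = 3
step 4: add Red to get BBBR; options L={ 0,1,2 } R={ 3 } = 5/2
step 5: add Blue to get BBBRB; options L={ 0,1,2,5/2 } R={ 3 } = 11/4
step 6: add Blue to get BBBRBB; options L={ 0,1,2,5/2,11/4 } R={ 3 } = 23/8
step 7: add Blue to get BBBRBBB; options L={ 0,1,2,5/2,11/4,23/8 } R={ 3 } = 47/16
step 8: add Red to get BBBRBBBR; options L={ 0,1,2,5/2,11/4,23/8 } R={ 47/16,3 } = 93/32
step 9: add Blue to get BBBRBBBRB; options L={ 0,1,2,5/2,11/4,23/8,93/32 } R={ 47/16,3 } = 187/64
step 10: add Red to get BBBRBBBRBR; options L={ 0,1,2,5/2,11/4,23/8,93/32 } R={ 187/64,47/16,3 } = 373/128
step 11: add Red to get BBBRBBBRBRR; options L={ 0,1,2,5/2,11/4,23/8,93/32 } R={ 373/128,187/64,47/16,3 } = 745/256
step 12: add Blue to get BBBRBBBRBRRB; options L={ 0,1,2,5/2,11/4,23/8,93/32,745/256 } R={ 373/128,187/64,47/16,3 } = 1491/512
step 13: add Red to get BBBRBBBRBRRBR; options L={ 0,1,2,5/2,11/4,23/8,93/32,745/256 } R={ 1491/512,373/128,187/64,47/16,3 } = 2981/1024
step 14: add Blue to get BBBRBBBRBRRBRB; options L={ 0,1,2,5/2,11/4,23/8,93/32,745/256,2981/1024 } R={ 1491/512,373/128,187/64,47/16,3 } = 5963/2048
step 15: add Blue to get BBBRBBBRBRRBRBB; options L={ 0,1,2,5/2,11/4,23/8,93/32,745/256,2981/1024,5963/2048 } R={ 1491/512,373/128,187/64,47/16,3 } = 11927/4096

11927/4096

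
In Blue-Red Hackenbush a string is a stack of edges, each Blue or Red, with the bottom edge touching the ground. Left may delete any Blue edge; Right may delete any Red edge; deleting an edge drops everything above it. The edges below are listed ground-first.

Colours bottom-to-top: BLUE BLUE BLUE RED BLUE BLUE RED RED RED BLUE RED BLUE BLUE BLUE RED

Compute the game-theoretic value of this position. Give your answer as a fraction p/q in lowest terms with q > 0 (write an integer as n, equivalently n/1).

value_1 [B]  L=[0]  R=[none]  = 1
value_2 [BB]  L=[0,1]  R=[none]  = 2
value_3 [BBB]  L=[0,1,2]  R=[none]  = 3
value_4 [BBBR]  L=[0,1,2]  R=[3]  = 5/2
value_5 [BBBRB]  L=[0,1,2,5/2]  R=[3]  = 11/4
value_6 [BBBRBB]  L=[0,1,2,5/2,11/4]  R=[3]  = 23/8
value_7 [BBBRBBR]  L=[0,1,2,5/2,11/4]  R=[23/8,3]  = 45/16
value_8 [BBBRBBRR]  L=[0,1,2,5/2,11/4]  R=[45/16,23/8,3]  = 89/32
value_9 [BBBRBBRRR]  L=[0,1,2,5/2,11/4]  R=[89/32,45/16,23/8,3]  = 177/64
value_10 [BBBRBBRRRB]  L=[0,1,2,5/2,11/4,177/64]  R=[89/32,45/16,23/8,3]  = 355/128
value_11 [BBBRBBRRRBR]  L=[0,1,2,5/2,11/4,177/64]  R=[355/128,89/32,45/16,23/8,3]  = 709/256
value_12 [BBBRBBRRRBRB]  L=[0,1,2,5/2,11/4,177/64,709/256]  R=[355/128,89/32,45/16,23/8,3]  = 1419/512
value_13 [BBBRBBRRRBRBB]  L=[0,1,2,5/2,11/4,177/64,709/256,1419/512]  R=[355/128,89/32,45/16,23/8,3]  = 2839/1024
value_14 [BBBRBBRRRBRBBB]  L=[0,1,2,5/2,11/4,177/64,709/256,1419/512,2839/1024]  R=[355/128,89/32,45/16,23/8,3]  = 5679/2048
value_15 [BBBRBBRRRBRBBBR]  L=[0,1,2,5/2,11/4,177/64,709/256,1419/512,2839/1024]  R=[5679/2048,355/128,89/32,45/16,23/8,3]  = 11357/4096

11357/4096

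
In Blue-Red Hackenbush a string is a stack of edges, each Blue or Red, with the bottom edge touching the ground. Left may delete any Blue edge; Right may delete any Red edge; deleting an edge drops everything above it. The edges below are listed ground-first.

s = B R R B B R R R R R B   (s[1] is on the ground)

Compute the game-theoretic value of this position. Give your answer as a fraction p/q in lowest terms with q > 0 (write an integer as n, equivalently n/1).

387/1024

Build v(s[:k]) for k = 1..11, string s = B R R B B R R R R R B.
1 of 11 · B · max L 0 · min R +∞ ⇒ 1
2 of 11 · BR · max L 0 · min R 1 ⇒ 1/2
3 of 11 · BRR · max L 0 · min R 1/2 ⇒ 1/4
4 of 11 · BRRB · max L 1/4 · min R 1/2 ⇒ 3/8
5 of 11 · BRRBB · max L 3/8 · min R 1/2 ⇒ 7/16
6 of 11 · BRRBBR · max L 3/8 · min R 7/16 ⇒ 13/32
7 of 11 · BRRBBRR · max L 3/8 · min R 13/32 ⇒ 25/64
8 of 11 · BRRBBRRR · max L 3/8 · min R 25/64 ⇒ 49/128
9 of 11 · BRRBBRRRR · max L 3/8 · min R 49/128 ⇒ 97/256
10 of 11 · BRRBBRRRRR · max L 3/8 · min R 97/256 ⇒ 193/512
11 of 11 · BRRBBRRRRRB · max L 193/512 · min R 97/256 ⇒ 387/1024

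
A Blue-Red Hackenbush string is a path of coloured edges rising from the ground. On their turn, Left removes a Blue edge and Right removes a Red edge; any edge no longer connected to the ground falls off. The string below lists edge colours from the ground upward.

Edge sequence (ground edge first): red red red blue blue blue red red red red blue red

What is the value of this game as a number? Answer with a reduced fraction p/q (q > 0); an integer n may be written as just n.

Build g(s[:k]) for k = 1..12, string s = red red red blue blue blue red red red red blue red.
g_1 [r]  L=[·]  R=[0]  ⇒ -1
g_2 [rr]  L=[·]  R=[-1 0]  ⇒ -2
g_3 [rrr]  L=[·]  R=[-2 -1 0]  ⇒ -3
g_4 [rrrb]  L=[-3]  R=[-2 -1 0]  ⇒ -5/2
g_5 [rrrbb]  L=[-3 -5/2]  R=[-2 -1 0]  ⇒ -9/4
g_6 [rrrbbb]  L=[-3 -5/2 -9/4]  R=[-2 -1 0]  ⇒ -17/8
g_7 [rrrbbbr]  L=[-3 -5/2 -9/4]  R=[-17/8 -2 -1 0]  ⇒ -35/16
g_8 [rrrbbbrr]  L=[-3 -5/2 -9/4]  R=[-35/16 -17/8 -2 -1 0]  ⇒ -71/32
g_9 [rrrbbbrrr]  L=[-3 -5/2 -9/4]  R=[-71/32 -35/16 -17/8 -2 -1 0]  ⇒ -143/64
g_10 [rrrbbbrrrr]  L=[-3 -5/2 -9/4]  R=[-143/64 -71/32 -35/16 -17/8 -2 -1 0]  ⇒ -287/128
g_11 [rrrbbbrrrrb]  L=[-3 -5/2 -9/4 -287/128]  R=[-143/64 -71/32 -35/16 -17/8 -2 -1 0]  ⇒ -573/256
g_12 [rrrbbbrrrrbr]  L=[-3 -5/2 -9/4 -287/128]  R=[-573/256 -143/64 -71/32 -35/16 -17/8 -2 -1 0]  ⇒ -1147/512

-1147/512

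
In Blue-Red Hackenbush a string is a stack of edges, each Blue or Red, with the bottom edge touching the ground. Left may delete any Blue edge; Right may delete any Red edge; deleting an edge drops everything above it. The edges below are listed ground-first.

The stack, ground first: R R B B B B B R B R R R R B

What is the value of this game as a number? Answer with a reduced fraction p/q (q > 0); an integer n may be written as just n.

-4285/4096

Build G(s[:k]) for k = 1..14, string s = R R B B B B B R B R R R R B.
G_1 [R]  L=[]  R=[0]  gives -1
G_2 [RR]  L=[]  R=[-1,0]  gives -2
G_3 [RRB]  L=[-2]  R=[-1,0]  gives -3/2
G_4 [RRBB]  L=[-2,-3/2]  R=[-1,0]  gives -5/4
G_5 [RRBBB]  L=[-2,-3/2,-5/4]  R=[-1,0]  gives -9/8
G_6 [RRBBBB]  L=[-2,-3/2,-5/4,-9/8]  R=[-1,0]  gives -17/16
G_7 [RRBBBBB]  L=[-2,-3/2,-5/4,-9/8,-17/16]  R=[-1,0]  gives -33/32
G_8 [RRBBBBBR]  L=[-2,-3/2,-5/4,-9/8,-17/16]  R=[-33/32,-1,0]  gives -67/64
G_9 [RRBBBBBRB]  L=[-2,-3/2,-5/4,-9/8,-17/16,-67/64]  R=[-33/32,-1,0]  gives -133/128
G_10 [RRBBBBBRBR]  L=[-2,-3/2,-5/4,-9/8,-17/16,-67/64]  R=[-133/128,-33/32,-1,0]  gives -267/256
G_11 [RRBBBBBRBRR]  L=[-2,-3/2,-5/4,-9/8,-17/16,-67/64]  R=[-267/256,-133/128,-33/32,-1,0]  gives -535/512
G_12 [RRBBBBBRBRRR]  L=[-2,-3/2,-5/4,-9/8,-17/16,-67/64]  R=[-535/512,-267/256,-133/128,-33/32,-1,0]  gives -1071/1024
G_13 [RRBBBBBRBRRRR]  L=[-2,-3/2,-5/4,-9/8,-17/16,-67/64]  R=[-1071/1024,-535/512,-267/256,-133/128,-33/32,-1,0]  gives -2143/2048
G_14 [RRBBBBBRBRRRRB]  L=[-2,-3/2,-5/4,-9/8,-17/16,-67/64,-2143/2048]  R=[-1071/1024,-535/512,-267/256,-133/128,-33/32,-1,0]  gives -4285/4096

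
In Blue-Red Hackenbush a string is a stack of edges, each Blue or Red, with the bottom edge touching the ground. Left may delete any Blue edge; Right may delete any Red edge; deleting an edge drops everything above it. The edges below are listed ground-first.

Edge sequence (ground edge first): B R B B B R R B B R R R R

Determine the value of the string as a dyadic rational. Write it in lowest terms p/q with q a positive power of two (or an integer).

1 of 13 · B · max L 0 · min R +∞ so 1
2 of 13 · BR · max L 0 · min R 1 so 1/2
3 of 13 · BRB · max L 1/2 · min R 1 so 3/4
4 of 13 · BRBB · max L 3/4 · min R 1 so 7/8
5 of 13 · BRBBB · max L 7/8 · min R 1 so 15/16
6 of 13 · BRBBBR · max L 7/8 · min R 15/16 so 29/32
7 of 13 · BRBBBRR · max L 7/8 · min R 29/32 so 57/64
8 of 13 · BRBBBRRB · max L 57/64 · min R 29/32 so 115/128
9 of 13 · BRBBBRRBB · max L 115/128 · min R 29/32 so 231/256
10 of 13 · BRBBBRRBBR · max L 115/128 · min R 231/256 so 461/512
11 of 13 · BRBBBRRBBRR · max L 115/128 · min R 461/512 so 921/1024
12 of 13 · BRBBBRRBBRRR · max L 115/128 · min R 921/1024 so 1841/2048
13 of 13 · BRBBBRRBBRRRR · max L 115/128 · min R 1841/2048 so 3681/4096

3681/4096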